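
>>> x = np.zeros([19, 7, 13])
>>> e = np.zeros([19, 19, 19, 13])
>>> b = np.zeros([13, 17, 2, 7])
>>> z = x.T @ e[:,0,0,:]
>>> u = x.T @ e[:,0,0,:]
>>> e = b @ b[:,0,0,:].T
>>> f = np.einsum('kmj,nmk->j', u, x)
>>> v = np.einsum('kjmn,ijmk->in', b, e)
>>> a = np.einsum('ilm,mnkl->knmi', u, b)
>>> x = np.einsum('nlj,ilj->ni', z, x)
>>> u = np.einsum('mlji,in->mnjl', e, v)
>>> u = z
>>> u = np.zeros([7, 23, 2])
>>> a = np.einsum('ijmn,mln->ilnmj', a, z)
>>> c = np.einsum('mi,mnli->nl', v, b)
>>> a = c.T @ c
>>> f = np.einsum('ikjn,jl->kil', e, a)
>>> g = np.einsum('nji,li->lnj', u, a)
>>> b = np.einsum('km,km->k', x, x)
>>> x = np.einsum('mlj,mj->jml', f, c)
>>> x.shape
(2, 17, 13)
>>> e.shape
(13, 17, 2, 13)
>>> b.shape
(13,)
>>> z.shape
(13, 7, 13)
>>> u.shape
(7, 23, 2)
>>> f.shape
(17, 13, 2)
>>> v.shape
(13, 7)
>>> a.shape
(2, 2)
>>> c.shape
(17, 2)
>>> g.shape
(2, 7, 23)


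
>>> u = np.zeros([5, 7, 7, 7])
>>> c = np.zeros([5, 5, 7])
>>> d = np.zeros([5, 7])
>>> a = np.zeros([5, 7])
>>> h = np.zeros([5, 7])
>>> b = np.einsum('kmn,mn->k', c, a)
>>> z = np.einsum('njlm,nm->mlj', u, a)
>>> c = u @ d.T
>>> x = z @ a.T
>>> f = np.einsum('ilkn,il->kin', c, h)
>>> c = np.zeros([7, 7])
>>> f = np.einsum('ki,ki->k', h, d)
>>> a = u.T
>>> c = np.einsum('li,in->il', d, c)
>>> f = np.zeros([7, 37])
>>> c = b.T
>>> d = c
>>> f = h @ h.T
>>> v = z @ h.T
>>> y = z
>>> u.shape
(5, 7, 7, 7)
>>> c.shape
(5,)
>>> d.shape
(5,)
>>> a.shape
(7, 7, 7, 5)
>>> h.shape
(5, 7)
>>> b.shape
(5,)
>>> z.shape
(7, 7, 7)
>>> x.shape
(7, 7, 5)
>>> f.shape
(5, 5)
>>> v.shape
(7, 7, 5)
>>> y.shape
(7, 7, 7)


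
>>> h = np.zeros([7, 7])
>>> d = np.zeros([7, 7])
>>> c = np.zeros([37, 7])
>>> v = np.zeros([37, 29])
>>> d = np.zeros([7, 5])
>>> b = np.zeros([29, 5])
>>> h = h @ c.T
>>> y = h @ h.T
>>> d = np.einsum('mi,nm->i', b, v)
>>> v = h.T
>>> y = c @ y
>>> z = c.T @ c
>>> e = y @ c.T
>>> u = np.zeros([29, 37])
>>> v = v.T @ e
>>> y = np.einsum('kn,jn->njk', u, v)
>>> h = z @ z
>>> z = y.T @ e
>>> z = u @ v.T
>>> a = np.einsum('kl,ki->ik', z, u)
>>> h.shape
(7, 7)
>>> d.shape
(5,)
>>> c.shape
(37, 7)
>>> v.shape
(7, 37)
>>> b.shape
(29, 5)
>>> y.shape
(37, 7, 29)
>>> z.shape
(29, 7)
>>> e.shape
(37, 37)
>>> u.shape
(29, 37)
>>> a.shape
(37, 29)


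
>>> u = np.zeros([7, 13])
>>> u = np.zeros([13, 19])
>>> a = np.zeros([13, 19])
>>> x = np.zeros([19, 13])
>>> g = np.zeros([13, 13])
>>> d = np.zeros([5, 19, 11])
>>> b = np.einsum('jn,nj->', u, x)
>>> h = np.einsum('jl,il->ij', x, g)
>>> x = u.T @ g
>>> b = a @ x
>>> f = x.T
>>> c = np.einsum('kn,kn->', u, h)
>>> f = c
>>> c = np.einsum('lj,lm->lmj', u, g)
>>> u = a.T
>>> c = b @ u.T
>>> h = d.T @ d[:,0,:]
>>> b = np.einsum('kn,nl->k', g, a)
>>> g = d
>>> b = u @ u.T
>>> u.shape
(19, 13)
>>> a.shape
(13, 19)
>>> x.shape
(19, 13)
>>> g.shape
(5, 19, 11)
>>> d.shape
(5, 19, 11)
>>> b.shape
(19, 19)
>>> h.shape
(11, 19, 11)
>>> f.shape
()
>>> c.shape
(13, 19)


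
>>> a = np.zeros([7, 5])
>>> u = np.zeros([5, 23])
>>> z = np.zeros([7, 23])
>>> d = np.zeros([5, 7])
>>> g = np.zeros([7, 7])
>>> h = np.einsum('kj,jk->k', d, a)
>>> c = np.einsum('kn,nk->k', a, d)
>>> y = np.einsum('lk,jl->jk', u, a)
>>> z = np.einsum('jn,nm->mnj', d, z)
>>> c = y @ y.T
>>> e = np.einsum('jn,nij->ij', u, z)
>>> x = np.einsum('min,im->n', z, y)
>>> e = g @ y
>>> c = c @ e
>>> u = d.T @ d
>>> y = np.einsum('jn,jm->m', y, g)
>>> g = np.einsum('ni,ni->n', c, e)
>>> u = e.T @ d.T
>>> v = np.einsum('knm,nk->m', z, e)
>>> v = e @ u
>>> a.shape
(7, 5)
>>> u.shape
(23, 5)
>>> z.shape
(23, 7, 5)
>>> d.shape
(5, 7)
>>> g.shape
(7,)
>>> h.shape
(5,)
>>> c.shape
(7, 23)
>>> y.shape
(7,)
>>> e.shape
(7, 23)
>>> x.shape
(5,)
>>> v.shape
(7, 5)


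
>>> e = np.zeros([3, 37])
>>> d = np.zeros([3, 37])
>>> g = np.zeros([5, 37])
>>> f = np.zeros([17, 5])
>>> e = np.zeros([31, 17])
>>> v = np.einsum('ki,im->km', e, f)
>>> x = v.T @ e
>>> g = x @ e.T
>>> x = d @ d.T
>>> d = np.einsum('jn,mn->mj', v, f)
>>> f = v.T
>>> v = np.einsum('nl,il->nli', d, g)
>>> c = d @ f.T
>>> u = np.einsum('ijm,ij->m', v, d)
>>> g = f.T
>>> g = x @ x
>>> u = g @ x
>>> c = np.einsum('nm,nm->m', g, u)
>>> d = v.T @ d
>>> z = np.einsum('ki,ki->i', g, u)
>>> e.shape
(31, 17)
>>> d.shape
(5, 31, 31)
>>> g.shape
(3, 3)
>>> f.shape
(5, 31)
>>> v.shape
(17, 31, 5)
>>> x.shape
(3, 3)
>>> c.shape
(3,)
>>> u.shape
(3, 3)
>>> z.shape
(3,)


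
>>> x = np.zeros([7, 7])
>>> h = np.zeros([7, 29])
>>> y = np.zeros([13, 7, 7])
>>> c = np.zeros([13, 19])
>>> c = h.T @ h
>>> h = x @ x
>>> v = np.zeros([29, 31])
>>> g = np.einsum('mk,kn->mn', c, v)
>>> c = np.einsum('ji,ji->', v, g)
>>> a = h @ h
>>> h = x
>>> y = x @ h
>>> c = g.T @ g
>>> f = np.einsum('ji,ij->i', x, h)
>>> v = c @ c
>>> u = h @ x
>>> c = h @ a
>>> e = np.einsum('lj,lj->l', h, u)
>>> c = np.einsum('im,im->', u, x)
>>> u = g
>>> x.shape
(7, 7)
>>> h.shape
(7, 7)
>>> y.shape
(7, 7)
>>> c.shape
()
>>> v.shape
(31, 31)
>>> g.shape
(29, 31)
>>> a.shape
(7, 7)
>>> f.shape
(7,)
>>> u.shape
(29, 31)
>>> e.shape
(7,)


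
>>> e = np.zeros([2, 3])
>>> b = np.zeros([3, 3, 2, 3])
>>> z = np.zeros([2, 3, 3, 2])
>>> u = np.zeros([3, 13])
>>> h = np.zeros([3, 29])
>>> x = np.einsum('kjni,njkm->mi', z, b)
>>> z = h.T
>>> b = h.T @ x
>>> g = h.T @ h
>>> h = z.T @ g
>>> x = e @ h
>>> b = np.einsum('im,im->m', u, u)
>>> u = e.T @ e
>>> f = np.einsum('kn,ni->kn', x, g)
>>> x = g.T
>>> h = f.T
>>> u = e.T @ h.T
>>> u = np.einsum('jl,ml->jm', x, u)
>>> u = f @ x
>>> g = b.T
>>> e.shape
(2, 3)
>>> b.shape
(13,)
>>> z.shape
(29, 3)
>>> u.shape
(2, 29)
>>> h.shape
(29, 2)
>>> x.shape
(29, 29)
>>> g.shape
(13,)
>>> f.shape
(2, 29)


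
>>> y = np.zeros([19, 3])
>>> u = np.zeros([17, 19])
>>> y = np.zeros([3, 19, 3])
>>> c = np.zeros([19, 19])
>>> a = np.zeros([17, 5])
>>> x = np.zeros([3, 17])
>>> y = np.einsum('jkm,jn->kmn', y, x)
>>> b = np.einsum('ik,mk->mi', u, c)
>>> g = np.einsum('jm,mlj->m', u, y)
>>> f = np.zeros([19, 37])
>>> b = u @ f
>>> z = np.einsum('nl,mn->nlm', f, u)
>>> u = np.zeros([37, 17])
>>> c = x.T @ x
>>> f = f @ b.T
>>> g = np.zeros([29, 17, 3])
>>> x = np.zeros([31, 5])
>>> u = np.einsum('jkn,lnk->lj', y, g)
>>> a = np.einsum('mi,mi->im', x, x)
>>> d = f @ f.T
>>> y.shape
(19, 3, 17)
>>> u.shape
(29, 19)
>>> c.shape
(17, 17)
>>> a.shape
(5, 31)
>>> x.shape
(31, 5)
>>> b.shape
(17, 37)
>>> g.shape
(29, 17, 3)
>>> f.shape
(19, 17)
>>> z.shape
(19, 37, 17)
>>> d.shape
(19, 19)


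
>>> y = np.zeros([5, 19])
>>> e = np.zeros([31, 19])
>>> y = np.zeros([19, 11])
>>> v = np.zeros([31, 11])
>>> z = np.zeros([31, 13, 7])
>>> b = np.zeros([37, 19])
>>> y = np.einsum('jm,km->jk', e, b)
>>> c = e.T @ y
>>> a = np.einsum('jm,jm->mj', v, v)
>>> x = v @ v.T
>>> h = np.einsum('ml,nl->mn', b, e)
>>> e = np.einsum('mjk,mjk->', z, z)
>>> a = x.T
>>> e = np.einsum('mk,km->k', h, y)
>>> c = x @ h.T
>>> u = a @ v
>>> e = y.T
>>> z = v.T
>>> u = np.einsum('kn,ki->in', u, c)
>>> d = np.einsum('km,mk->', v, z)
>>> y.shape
(31, 37)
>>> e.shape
(37, 31)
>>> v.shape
(31, 11)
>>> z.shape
(11, 31)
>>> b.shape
(37, 19)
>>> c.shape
(31, 37)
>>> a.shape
(31, 31)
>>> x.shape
(31, 31)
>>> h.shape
(37, 31)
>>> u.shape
(37, 11)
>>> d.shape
()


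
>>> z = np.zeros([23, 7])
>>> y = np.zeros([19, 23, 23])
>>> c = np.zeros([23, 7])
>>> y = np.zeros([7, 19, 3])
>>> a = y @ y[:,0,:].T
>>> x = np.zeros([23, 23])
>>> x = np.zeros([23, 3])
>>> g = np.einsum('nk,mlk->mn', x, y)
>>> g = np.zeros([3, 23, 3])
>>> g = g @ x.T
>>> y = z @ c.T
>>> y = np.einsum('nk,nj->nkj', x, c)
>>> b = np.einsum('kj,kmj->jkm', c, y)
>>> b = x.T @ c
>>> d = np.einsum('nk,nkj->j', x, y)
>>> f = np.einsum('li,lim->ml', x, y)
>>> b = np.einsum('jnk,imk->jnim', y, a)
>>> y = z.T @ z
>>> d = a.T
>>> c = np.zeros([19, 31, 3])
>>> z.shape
(23, 7)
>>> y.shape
(7, 7)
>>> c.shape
(19, 31, 3)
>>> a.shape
(7, 19, 7)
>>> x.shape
(23, 3)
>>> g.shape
(3, 23, 23)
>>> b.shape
(23, 3, 7, 19)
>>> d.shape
(7, 19, 7)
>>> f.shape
(7, 23)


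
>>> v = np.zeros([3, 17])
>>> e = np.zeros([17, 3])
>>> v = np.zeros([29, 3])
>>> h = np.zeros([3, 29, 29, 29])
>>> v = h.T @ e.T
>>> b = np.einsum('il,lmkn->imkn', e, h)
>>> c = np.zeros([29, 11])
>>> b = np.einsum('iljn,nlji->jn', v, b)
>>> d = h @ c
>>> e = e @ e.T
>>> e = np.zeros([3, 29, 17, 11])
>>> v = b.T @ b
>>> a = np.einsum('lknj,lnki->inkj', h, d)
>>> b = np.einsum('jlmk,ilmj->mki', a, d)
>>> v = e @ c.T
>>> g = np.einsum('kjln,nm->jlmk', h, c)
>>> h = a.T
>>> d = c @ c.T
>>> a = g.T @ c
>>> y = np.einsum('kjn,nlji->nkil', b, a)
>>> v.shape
(3, 29, 17, 29)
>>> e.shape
(3, 29, 17, 11)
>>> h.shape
(29, 29, 29, 11)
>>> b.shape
(29, 29, 3)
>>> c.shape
(29, 11)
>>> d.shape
(29, 29)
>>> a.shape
(3, 11, 29, 11)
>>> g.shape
(29, 29, 11, 3)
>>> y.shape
(3, 29, 11, 11)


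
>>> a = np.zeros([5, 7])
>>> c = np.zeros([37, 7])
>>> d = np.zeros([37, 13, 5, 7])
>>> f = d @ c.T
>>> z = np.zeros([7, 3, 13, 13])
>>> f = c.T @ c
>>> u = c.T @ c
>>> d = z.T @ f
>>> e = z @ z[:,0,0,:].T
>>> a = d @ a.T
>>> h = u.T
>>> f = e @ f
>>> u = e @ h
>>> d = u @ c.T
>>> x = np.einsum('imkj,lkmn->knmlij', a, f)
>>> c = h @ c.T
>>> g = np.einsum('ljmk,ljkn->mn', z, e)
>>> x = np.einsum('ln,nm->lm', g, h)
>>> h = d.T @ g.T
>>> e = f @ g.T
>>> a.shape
(13, 13, 3, 5)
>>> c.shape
(7, 37)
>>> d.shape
(7, 3, 13, 37)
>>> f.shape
(7, 3, 13, 7)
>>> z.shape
(7, 3, 13, 13)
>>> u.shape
(7, 3, 13, 7)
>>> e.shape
(7, 3, 13, 13)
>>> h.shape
(37, 13, 3, 13)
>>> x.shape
(13, 7)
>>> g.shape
(13, 7)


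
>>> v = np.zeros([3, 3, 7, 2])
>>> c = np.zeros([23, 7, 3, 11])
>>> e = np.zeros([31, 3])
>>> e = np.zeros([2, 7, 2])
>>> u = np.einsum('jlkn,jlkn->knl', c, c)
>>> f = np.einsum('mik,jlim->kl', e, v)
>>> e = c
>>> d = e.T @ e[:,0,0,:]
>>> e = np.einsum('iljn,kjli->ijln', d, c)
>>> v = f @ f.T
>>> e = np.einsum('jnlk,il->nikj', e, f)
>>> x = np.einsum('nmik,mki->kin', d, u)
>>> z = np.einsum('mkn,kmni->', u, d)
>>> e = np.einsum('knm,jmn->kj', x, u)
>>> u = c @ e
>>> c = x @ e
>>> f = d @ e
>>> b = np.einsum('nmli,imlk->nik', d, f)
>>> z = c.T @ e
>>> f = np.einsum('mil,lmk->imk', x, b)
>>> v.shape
(2, 2)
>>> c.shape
(11, 7, 3)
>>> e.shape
(11, 3)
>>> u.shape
(23, 7, 3, 3)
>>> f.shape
(7, 11, 3)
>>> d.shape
(11, 3, 7, 11)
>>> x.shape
(11, 7, 11)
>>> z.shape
(3, 7, 3)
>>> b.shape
(11, 11, 3)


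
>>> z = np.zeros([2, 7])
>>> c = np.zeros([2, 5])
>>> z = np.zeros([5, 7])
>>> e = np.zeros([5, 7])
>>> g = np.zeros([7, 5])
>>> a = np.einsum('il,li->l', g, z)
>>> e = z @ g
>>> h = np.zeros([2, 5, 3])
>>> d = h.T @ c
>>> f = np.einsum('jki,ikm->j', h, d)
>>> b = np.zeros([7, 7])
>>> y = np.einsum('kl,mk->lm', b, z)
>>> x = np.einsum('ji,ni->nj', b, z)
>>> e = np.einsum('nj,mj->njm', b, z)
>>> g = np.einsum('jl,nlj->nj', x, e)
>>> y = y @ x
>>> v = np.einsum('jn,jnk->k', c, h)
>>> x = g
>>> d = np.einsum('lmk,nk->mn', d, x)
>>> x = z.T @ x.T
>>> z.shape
(5, 7)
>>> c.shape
(2, 5)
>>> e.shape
(7, 7, 5)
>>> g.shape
(7, 5)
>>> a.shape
(5,)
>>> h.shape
(2, 5, 3)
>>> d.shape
(5, 7)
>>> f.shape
(2,)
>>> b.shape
(7, 7)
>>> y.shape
(7, 7)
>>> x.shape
(7, 7)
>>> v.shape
(3,)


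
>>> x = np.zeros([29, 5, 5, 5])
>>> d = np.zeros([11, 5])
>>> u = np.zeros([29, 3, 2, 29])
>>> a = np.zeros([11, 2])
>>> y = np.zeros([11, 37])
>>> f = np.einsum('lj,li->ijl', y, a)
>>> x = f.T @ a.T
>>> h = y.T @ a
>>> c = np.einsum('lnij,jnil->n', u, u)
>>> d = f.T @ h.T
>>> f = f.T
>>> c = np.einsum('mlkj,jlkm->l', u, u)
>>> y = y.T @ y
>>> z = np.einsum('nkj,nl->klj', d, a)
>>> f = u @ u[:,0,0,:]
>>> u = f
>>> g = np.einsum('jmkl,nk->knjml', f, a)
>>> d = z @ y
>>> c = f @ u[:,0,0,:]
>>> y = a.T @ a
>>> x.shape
(11, 37, 11)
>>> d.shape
(37, 2, 37)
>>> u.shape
(29, 3, 2, 29)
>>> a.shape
(11, 2)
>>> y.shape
(2, 2)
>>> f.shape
(29, 3, 2, 29)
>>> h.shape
(37, 2)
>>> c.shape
(29, 3, 2, 29)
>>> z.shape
(37, 2, 37)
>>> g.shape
(2, 11, 29, 3, 29)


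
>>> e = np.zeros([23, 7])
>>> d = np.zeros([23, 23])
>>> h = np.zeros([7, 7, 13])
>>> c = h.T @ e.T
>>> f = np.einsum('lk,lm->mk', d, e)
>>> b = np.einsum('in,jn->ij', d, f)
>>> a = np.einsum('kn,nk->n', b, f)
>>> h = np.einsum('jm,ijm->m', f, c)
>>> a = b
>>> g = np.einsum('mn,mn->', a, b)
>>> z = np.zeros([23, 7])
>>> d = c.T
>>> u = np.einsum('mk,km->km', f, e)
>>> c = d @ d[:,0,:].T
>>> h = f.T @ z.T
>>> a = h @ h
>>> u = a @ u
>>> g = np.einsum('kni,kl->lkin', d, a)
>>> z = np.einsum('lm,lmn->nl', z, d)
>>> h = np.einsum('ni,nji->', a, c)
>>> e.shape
(23, 7)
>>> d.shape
(23, 7, 13)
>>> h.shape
()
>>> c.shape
(23, 7, 23)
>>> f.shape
(7, 23)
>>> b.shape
(23, 7)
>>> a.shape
(23, 23)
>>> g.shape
(23, 23, 13, 7)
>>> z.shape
(13, 23)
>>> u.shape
(23, 7)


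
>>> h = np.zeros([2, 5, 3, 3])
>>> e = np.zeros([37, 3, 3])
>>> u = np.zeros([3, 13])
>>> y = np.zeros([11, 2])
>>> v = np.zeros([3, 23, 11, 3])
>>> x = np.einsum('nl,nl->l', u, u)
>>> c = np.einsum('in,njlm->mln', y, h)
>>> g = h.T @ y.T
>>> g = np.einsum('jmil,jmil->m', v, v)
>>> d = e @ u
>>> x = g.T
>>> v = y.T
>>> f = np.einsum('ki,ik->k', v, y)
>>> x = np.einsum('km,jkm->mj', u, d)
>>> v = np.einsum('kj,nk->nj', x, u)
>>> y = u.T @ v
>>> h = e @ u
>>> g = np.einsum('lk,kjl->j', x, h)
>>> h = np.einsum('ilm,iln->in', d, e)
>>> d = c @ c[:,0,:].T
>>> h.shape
(37, 3)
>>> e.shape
(37, 3, 3)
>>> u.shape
(3, 13)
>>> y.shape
(13, 37)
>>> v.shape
(3, 37)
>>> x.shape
(13, 37)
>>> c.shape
(3, 3, 2)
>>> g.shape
(3,)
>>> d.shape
(3, 3, 3)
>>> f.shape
(2,)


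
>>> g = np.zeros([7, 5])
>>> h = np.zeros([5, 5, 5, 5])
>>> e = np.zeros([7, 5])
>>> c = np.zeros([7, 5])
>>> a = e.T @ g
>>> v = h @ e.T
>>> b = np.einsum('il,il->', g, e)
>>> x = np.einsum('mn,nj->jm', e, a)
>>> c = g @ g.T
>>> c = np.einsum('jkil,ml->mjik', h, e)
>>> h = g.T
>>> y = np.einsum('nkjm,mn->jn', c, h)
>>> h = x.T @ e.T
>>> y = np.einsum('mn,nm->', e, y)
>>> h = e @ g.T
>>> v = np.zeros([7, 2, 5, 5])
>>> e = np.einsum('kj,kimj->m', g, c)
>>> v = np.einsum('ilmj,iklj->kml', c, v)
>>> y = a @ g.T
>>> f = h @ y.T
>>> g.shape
(7, 5)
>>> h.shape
(7, 7)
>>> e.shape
(5,)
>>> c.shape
(7, 5, 5, 5)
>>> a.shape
(5, 5)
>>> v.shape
(2, 5, 5)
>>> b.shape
()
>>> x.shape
(5, 7)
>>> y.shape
(5, 7)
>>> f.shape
(7, 5)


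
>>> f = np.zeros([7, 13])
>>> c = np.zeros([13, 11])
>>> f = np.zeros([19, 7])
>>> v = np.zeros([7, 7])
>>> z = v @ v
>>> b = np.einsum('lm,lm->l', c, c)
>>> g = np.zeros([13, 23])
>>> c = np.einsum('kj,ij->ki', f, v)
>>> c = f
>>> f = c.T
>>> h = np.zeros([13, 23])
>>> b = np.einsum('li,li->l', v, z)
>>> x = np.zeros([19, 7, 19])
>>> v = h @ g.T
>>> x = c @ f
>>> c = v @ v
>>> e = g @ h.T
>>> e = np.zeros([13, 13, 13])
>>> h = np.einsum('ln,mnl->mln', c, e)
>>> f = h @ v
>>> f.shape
(13, 13, 13)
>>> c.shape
(13, 13)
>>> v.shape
(13, 13)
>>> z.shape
(7, 7)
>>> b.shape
(7,)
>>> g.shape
(13, 23)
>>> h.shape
(13, 13, 13)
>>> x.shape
(19, 19)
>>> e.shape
(13, 13, 13)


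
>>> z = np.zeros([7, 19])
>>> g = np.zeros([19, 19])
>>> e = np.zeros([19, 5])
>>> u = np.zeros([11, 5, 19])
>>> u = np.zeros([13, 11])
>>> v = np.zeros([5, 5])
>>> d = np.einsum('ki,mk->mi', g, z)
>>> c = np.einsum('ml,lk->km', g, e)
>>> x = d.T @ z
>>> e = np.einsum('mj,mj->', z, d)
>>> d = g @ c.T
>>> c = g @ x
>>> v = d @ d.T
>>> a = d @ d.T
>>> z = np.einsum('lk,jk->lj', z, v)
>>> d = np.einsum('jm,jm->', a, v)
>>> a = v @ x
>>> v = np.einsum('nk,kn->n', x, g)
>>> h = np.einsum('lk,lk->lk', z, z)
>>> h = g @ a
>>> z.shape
(7, 19)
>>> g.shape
(19, 19)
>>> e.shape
()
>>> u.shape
(13, 11)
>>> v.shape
(19,)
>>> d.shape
()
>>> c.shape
(19, 19)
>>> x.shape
(19, 19)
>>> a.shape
(19, 19)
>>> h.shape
(19, 19)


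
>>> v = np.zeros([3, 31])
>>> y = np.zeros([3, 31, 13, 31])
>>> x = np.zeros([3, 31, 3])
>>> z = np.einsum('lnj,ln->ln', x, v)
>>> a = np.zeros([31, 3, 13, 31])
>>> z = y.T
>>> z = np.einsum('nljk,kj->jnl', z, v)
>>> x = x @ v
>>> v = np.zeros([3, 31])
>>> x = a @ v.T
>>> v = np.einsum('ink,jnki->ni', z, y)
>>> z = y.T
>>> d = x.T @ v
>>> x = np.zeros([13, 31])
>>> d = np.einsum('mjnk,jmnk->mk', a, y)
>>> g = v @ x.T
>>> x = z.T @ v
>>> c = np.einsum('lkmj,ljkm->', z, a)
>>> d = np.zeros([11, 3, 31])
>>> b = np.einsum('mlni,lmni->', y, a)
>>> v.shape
(31, 31)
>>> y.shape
(3, 31, 13, 31)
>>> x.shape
(3, 31, 13, 31)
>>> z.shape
(31, 13, 31, 3)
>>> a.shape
(31, 3, 13, 31)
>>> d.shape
(11, 3, 31)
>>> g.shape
(31, 13)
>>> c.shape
()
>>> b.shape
()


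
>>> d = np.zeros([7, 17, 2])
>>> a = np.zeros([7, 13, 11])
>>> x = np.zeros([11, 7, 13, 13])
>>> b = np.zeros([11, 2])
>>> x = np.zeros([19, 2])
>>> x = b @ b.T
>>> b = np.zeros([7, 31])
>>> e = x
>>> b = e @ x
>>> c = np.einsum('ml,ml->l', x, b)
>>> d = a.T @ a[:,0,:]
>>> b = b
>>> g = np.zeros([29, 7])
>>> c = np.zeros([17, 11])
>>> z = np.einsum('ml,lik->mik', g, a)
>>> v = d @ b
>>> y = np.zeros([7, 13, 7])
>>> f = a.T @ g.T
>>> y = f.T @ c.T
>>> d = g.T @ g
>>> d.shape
(7, 7)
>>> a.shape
(7, 13, 11)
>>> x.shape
(11, 11)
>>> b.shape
(11, 11)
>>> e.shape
(11, 11)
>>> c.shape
(17, 11)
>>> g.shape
(29, 7)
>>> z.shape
(29, 13, 11)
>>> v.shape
(11, 13, 11)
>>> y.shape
(29, 13, 17)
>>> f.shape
(11, 13, 29)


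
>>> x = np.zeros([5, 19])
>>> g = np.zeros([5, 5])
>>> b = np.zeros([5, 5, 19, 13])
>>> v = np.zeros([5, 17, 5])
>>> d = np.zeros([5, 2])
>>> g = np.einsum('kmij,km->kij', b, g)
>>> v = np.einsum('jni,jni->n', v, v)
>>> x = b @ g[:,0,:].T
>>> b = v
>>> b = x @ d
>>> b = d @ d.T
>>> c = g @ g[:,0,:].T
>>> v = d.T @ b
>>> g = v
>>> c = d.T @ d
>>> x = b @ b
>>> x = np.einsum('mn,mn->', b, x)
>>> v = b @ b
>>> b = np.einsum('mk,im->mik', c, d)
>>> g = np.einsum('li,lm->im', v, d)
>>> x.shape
()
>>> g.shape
(5, 2)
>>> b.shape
(2, 5, 2)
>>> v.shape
(5, 5)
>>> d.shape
(5, 2)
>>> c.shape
(2, 2)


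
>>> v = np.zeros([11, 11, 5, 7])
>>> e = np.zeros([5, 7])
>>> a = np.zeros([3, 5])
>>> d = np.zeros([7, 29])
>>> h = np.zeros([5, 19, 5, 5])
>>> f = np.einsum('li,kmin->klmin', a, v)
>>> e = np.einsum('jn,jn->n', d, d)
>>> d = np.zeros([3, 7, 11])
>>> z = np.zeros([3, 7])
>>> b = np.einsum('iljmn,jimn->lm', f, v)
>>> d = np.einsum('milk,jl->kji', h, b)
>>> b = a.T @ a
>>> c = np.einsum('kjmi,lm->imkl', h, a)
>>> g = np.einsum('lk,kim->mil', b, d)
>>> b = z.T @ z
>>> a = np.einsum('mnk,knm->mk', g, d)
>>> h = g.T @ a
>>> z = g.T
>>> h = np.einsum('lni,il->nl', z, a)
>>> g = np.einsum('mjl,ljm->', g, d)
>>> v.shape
(11, 11, 5, 7)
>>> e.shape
(29,)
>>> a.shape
(19, 5)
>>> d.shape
(5, 3, 19)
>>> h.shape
(3, 5)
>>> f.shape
(11, 3, 11, 5, 7)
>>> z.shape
(5, 3, 19)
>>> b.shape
(7, 7)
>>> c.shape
(5, 5, 5, 3)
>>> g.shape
()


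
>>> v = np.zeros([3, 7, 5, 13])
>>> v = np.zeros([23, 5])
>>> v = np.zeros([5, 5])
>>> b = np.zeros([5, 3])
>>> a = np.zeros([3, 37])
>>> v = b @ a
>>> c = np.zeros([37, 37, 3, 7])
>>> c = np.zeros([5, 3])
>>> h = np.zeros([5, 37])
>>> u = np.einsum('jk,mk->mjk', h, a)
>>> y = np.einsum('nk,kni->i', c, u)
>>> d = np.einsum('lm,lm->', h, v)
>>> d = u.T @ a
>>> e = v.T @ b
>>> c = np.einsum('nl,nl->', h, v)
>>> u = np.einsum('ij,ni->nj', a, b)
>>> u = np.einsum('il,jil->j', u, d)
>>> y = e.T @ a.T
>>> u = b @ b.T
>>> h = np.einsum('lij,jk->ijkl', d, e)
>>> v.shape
(5, 37)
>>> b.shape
(5, 3)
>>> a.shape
(3, 37)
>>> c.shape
()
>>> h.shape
(5, 37, 3, 37)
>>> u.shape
(5, 5)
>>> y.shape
(3, 3)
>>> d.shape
(37, 5, 37)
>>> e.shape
(37, 3)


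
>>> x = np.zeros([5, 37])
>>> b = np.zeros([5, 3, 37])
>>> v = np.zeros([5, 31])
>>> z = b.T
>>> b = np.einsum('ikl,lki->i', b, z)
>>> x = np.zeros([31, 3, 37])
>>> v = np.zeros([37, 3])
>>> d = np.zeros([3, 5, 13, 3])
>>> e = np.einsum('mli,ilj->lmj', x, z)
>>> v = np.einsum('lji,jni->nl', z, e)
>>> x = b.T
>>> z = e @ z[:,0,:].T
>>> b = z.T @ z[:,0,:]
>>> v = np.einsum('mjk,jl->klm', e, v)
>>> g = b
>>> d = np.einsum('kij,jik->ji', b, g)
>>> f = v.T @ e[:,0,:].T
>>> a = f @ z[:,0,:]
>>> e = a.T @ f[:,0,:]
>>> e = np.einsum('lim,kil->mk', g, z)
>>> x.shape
(5,)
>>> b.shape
(37, 31, 37)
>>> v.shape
(5, 37, 3)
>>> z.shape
(3, 31, 37)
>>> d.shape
(37, 31)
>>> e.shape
(37, 3)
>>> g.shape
(37, 31, 37)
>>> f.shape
(3, 37, 3)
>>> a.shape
(3, 37, 37)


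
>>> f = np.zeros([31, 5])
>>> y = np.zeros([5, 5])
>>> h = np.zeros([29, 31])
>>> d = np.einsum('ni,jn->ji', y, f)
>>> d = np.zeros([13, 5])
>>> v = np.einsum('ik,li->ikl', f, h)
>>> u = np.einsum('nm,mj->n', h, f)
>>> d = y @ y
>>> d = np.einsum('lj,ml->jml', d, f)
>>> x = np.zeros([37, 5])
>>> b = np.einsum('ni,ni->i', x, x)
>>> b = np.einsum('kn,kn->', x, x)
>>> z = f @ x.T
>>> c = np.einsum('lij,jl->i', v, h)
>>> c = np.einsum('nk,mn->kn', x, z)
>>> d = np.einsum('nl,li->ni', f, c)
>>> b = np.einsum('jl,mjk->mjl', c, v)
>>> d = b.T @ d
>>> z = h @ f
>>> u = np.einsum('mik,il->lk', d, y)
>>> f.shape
(31, 5)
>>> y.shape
(5, 5)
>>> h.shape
(29, 31)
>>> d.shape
(37, 5, 37)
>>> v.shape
(31, 5, 29)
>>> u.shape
(5, 37)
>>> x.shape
(37, 5)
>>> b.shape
(31, 5, 37)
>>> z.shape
(29, 5)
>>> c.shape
(5, 37)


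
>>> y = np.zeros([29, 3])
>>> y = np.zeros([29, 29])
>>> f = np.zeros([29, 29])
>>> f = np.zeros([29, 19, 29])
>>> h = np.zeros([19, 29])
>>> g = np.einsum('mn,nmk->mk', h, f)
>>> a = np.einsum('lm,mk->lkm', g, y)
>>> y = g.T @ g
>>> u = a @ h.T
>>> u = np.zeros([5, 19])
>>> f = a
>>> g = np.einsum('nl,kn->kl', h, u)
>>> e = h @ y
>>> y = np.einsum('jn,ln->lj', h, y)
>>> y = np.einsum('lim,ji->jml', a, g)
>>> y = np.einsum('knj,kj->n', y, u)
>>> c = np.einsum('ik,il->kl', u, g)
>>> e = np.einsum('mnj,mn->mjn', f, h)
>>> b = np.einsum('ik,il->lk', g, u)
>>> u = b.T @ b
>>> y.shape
(29,)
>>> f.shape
(19, 29, 29)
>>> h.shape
(19, 29)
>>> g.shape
(5, 29)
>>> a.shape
(19, 29, 29)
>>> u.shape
(29, 29)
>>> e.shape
(19, 29, 29)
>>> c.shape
(19, 29)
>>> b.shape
(19, 29)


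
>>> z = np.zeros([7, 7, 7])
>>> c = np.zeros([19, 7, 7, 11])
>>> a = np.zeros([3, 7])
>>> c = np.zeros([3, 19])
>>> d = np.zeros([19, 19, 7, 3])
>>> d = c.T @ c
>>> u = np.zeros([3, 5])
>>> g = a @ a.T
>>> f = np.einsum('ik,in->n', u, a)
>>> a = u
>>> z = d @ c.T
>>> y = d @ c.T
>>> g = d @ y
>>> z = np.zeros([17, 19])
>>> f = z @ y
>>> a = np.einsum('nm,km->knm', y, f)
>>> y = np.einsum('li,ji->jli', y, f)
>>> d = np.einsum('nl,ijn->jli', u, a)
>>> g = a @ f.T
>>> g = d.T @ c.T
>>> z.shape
(17, 19)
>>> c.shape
(3, 19)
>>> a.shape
(17, 19, 3)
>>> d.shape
(19, 5, 17)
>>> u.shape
(3, 5)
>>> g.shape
(17, 5, 3)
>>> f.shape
(17, 3)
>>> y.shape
(17, 19, 3)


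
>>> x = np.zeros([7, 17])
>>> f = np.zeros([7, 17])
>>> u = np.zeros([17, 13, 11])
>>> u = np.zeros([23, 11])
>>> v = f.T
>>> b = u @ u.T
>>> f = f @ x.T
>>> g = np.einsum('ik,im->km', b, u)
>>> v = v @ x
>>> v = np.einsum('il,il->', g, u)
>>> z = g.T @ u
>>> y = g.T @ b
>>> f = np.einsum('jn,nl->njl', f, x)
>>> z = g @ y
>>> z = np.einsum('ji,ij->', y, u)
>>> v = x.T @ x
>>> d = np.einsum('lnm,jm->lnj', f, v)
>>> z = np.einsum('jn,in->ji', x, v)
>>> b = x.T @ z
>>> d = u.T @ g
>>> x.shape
(7, 17)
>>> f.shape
(7, 7, 17)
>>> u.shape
(23, 11)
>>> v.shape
(17, 17)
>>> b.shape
(17, 17)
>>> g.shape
(23, 11)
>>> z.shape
(7, 17)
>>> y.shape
(11, 23)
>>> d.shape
(11, 11)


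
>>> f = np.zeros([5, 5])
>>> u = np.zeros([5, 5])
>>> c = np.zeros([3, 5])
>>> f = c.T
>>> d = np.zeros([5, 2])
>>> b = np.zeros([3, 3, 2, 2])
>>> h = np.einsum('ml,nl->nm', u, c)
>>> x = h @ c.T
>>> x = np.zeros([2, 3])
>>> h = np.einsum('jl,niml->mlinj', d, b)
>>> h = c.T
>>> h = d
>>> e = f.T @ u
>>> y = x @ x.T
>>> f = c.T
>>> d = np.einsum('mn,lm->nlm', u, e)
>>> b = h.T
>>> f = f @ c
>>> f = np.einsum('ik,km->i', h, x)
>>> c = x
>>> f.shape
(5,)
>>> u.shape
(5, 5)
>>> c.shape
(2, 3)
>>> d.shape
(5, 3, 5)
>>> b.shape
(2, 5)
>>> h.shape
(5, 2)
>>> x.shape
(2, 3)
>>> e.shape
(3, 5)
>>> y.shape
(2, 2)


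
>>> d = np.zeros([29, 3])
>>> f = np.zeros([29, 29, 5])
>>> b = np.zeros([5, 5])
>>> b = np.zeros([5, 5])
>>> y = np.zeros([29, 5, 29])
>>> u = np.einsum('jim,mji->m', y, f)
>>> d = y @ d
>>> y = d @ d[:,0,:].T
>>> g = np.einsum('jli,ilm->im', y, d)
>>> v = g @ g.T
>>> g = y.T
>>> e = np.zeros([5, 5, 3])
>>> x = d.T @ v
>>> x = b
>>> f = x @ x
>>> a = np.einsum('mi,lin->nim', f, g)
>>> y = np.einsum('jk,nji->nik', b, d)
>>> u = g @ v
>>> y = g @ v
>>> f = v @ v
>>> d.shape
(29, 5, 3)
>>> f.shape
(29, 29)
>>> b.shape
(5, 5)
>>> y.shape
(29, 5, 29)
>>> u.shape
(29, 5, 29)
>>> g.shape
(29, 5, 29)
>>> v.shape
(29, 29)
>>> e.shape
(5, 5, 3)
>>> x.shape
(5, 5)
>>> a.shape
(29, 5, 5)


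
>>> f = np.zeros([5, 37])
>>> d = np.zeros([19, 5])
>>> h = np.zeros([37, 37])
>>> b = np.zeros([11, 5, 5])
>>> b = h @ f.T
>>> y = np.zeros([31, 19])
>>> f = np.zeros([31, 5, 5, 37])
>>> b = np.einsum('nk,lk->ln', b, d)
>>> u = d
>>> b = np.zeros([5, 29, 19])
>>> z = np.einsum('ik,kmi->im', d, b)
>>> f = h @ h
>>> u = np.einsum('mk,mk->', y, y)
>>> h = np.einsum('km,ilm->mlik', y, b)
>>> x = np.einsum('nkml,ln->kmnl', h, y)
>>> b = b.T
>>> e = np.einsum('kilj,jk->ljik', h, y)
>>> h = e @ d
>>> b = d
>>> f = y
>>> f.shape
(31, 19)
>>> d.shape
(19, 5)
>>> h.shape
(5, 31, 29, 5)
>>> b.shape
(19, 5)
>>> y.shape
(31, 19)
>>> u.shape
()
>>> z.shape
(19, 29)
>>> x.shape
(29, 5, 19, 31)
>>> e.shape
(5, 31, 29, 19)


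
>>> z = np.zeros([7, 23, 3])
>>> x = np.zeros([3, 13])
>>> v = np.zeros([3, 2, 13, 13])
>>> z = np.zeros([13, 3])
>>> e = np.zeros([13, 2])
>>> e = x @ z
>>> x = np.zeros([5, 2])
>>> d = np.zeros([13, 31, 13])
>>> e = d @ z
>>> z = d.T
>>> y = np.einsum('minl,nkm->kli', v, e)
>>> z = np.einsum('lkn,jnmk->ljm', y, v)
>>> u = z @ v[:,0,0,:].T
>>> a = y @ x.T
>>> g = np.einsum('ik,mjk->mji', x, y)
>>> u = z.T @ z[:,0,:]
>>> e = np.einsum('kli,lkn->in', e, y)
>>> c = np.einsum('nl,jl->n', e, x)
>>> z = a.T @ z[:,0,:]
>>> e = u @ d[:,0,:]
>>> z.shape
(5, 13, 13)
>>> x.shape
(5, 2)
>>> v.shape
(3, 2, 13, 13)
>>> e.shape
(13, 3, 13)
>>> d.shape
(13, 31, 13)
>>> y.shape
(31, 13, 2)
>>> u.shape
(13, 3, 13)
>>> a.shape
(31, 13, 5)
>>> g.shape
(31, 13, 5)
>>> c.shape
(3,)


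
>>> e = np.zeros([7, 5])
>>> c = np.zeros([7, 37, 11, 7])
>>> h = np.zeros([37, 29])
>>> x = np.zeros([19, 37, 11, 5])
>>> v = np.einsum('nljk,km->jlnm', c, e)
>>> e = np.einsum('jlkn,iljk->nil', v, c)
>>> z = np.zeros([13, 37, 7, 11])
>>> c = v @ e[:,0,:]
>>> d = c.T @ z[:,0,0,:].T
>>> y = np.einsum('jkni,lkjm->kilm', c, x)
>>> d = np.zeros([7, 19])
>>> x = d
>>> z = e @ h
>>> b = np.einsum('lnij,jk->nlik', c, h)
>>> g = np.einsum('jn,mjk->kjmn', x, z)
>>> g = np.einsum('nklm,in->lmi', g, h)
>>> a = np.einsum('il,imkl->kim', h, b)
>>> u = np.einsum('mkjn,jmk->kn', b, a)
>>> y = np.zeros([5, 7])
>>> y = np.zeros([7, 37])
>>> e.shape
(5, 7, 37)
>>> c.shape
(11, 37, 7, 37)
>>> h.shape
(37, 29)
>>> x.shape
(7, 19)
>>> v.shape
(11, 37, 7, 5)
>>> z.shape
(5, 7, 29)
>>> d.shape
(7, 19)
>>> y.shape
(7, 37)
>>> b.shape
(37, 11, 7, 29)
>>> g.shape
(5, 19, 37)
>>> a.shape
(7, 37, 11)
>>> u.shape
(11, 29)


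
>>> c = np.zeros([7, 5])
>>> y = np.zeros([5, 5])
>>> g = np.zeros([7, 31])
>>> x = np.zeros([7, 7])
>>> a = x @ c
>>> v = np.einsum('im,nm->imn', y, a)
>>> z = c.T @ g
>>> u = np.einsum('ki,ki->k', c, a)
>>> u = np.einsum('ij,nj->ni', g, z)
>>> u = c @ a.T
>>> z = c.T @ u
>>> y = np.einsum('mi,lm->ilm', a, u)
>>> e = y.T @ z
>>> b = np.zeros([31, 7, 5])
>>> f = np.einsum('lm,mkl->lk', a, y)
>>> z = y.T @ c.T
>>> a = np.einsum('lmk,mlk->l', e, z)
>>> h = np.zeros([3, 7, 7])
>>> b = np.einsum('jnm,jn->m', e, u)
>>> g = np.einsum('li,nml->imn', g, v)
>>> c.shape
(7, 5)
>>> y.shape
(5, 7, 7)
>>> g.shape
(31, 5, 5)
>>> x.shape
(7, 7)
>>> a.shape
(7,)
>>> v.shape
(5, 5, 7)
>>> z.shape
(7, 7, 7)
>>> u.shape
(7, 7)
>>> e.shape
(7, 7, 7)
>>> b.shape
(7,)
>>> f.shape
(7, 7)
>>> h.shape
(3, 7, 7)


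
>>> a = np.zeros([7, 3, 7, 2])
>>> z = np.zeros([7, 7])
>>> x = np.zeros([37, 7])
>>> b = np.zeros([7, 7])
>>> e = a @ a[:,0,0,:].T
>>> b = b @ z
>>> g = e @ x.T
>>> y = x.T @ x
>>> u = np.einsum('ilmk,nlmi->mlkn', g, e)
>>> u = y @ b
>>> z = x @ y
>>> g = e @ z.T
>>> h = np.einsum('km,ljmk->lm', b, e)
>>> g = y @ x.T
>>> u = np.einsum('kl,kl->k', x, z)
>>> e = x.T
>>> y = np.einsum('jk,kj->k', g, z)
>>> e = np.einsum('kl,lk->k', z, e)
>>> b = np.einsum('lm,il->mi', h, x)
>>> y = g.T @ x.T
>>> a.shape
(7, 3, 7, 2)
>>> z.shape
(37, 7)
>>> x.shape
(37, 7)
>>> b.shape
(7, 37)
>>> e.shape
(37,)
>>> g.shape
(7, 37)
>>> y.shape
(37, 37)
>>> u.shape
(37,)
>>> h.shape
(7, 7)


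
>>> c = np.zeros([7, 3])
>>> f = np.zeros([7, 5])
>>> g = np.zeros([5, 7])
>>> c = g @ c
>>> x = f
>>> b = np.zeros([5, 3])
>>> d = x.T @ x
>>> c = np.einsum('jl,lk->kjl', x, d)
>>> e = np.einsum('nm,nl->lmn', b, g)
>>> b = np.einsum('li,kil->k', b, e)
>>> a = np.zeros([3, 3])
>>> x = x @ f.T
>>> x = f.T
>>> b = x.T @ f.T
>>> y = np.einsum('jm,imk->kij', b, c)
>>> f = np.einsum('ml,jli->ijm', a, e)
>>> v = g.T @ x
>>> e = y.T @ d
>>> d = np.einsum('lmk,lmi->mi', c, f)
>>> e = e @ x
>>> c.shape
(5, 7, 5)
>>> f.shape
(5, 7, 3)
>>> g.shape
(5, 7)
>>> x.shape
(5, 7)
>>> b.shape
(7, 7)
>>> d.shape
(7, 3)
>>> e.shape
(7, 5, 7)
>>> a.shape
(3, 3)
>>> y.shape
(5, 5, 7)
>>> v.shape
(7, 7)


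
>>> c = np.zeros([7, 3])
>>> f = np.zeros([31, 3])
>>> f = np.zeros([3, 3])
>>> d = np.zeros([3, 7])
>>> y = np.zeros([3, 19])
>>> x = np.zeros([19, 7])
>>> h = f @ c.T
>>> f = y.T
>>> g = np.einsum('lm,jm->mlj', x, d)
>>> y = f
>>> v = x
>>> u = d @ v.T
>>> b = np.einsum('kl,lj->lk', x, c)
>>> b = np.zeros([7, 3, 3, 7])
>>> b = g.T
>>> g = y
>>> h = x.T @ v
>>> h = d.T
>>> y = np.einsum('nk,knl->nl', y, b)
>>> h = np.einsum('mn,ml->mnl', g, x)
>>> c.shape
(7, 3)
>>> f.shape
(19, 3)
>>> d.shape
(3, 7)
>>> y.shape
(19, 7)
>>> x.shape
(19, 7)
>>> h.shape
(19, 3, 7)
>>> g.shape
(19, 3)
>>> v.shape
(19, 7)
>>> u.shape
(3, 19)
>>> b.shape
(3, 19, 7)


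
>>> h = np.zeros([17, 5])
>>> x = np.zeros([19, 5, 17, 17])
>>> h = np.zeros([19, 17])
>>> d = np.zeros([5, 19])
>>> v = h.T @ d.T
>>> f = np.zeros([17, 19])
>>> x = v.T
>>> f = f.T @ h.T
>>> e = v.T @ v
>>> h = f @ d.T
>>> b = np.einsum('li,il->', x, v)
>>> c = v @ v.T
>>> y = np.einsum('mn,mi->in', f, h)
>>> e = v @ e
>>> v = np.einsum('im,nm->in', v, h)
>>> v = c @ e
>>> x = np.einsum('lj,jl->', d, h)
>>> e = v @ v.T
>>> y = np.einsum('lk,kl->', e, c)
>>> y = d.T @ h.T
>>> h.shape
(19, 5)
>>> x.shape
()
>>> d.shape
(5, 19)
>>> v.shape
(17, 5)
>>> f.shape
(19, 19)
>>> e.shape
(17, 17)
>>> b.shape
()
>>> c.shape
(17, 17)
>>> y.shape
(19, 19)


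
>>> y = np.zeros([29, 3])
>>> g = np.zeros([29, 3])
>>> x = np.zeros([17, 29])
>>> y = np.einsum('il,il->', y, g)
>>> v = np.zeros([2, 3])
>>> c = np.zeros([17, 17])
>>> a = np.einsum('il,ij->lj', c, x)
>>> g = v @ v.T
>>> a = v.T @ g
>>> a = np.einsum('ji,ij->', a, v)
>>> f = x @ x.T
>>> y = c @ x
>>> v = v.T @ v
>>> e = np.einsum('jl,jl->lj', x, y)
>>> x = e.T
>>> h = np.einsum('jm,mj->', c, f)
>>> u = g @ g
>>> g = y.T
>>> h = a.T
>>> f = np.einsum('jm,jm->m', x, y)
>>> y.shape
(17, 29)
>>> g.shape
(29, 17)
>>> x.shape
(17, 29)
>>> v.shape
(3, 3)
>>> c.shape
(17, 17)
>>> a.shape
()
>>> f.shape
(29,)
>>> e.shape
(29, 17)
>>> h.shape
()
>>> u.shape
(2, 2)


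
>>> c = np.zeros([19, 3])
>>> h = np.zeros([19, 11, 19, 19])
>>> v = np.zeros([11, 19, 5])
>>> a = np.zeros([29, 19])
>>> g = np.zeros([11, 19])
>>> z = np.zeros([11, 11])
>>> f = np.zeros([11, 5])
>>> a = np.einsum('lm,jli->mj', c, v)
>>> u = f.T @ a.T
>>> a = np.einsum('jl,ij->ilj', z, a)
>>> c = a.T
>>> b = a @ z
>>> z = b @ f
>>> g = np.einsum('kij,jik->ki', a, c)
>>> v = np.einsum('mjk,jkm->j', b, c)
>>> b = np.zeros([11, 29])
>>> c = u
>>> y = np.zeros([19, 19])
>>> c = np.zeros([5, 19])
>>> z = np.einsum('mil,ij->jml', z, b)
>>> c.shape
(5, 19)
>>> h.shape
(19, 11, 19, 19)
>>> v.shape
(11,)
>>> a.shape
(3, 11, 11)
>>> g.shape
(3, 11)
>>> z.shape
(29, 3, 5)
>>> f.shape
(11, 5)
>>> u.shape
(5, 3)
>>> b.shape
(11, 29)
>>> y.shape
(19, 19)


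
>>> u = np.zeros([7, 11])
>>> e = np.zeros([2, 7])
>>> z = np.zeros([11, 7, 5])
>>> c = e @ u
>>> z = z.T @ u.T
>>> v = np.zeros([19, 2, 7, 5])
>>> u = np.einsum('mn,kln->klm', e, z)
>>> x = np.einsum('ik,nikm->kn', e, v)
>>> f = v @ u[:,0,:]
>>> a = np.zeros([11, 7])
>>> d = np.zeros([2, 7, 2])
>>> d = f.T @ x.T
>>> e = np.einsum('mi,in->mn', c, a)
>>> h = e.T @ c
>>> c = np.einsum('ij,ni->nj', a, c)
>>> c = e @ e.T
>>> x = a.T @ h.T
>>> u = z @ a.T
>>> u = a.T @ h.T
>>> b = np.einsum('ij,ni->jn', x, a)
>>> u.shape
(7, 7)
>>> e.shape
(2, 7)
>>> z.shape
(5, 7, 7)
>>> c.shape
(2, 2)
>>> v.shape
(19, 2, 7, 5)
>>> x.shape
(7, 7)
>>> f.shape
(19, 2, 7, 2)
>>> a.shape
(11, 7)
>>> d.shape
(2, 7, 2, 7)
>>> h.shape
(7, 11)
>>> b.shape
(7, 11)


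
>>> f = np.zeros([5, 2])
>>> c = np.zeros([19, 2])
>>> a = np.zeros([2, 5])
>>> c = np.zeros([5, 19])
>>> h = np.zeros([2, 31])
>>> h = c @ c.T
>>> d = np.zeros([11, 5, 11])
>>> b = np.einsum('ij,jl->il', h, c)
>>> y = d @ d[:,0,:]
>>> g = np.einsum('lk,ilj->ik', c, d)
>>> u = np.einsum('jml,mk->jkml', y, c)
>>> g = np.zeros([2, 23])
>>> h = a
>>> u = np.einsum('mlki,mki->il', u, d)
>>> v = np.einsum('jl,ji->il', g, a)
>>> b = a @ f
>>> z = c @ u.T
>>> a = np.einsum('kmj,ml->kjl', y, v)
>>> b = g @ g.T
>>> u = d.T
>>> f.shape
(5, 2)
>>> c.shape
(5, 19)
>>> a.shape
(11, 11, 23)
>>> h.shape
(2, 5)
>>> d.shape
(11, 5, 11)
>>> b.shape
(2, 2)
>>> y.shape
(11, 5, 11)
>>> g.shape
(2, 23)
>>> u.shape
(11, 5, 11)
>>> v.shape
(5, 23)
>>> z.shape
(5, 11)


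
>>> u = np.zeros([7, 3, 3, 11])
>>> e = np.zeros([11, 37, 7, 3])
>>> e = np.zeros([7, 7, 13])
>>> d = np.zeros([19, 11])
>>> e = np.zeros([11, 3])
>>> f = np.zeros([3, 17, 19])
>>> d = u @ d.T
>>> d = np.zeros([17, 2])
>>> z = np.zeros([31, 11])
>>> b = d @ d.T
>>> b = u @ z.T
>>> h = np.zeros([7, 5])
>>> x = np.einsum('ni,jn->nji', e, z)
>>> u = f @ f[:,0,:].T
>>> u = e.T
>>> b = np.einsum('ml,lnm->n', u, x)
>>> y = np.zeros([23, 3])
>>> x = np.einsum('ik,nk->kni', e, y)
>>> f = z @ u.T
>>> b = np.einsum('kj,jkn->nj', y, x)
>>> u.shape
(3, 11)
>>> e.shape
(11, 3)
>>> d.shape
(17, 2)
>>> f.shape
(31, 3)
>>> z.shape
(31, 11)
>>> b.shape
(11, 3)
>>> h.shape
(7, 5)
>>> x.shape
(3, 23, 11)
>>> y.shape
(23, 3)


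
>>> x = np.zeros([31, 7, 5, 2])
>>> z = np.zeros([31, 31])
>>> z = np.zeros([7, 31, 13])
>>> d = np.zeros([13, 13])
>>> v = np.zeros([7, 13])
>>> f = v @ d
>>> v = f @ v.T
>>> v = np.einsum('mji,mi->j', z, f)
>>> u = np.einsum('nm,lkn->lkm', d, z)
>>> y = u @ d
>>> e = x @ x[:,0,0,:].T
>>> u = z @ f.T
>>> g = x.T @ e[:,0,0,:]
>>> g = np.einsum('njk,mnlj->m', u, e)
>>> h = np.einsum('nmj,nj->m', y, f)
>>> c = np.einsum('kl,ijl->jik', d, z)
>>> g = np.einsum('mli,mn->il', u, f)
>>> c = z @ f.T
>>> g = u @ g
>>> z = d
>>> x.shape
(31, 7, 5, 2)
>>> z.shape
(13, 13)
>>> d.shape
(13, 13)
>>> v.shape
(31,)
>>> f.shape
(7, 13)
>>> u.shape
(7, 31, 7)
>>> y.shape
(7, 31, 13)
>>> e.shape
(31, 7, 5, 31)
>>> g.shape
(7, 31, 31)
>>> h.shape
(31,)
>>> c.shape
(7, 31, 7)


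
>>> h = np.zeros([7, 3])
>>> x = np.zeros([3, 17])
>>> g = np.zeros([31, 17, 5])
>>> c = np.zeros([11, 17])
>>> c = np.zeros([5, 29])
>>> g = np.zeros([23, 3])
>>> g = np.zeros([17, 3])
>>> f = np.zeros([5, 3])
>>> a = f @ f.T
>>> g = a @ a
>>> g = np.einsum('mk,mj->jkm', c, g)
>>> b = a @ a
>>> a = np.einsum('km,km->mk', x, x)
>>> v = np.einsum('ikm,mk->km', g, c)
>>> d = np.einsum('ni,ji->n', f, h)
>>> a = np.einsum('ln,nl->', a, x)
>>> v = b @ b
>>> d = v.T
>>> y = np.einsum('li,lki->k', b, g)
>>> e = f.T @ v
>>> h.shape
(7, 3)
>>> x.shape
(3, 17)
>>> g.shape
(5, 29, 5)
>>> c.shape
(5, 29)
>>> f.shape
(5, 3)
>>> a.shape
()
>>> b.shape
(5, 5)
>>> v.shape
(5, 5)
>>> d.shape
(5, 5)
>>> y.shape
(29,)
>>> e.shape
(3, 5)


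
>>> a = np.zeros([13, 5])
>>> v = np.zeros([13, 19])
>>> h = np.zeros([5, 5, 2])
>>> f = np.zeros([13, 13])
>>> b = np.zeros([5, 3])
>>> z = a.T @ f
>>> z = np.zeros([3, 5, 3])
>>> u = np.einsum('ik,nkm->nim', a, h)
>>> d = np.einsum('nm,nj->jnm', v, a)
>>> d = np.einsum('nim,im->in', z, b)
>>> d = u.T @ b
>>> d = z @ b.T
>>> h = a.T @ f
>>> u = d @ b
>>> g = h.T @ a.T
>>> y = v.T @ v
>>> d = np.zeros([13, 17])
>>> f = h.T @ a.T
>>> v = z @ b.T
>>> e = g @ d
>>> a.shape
(13, 5)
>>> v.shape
(3, 5, 5)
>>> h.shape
(5, 13)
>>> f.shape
(13, 13)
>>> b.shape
(5, 3)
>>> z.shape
(3, 5, 3)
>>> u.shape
(3, 5, 3)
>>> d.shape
(13, 17)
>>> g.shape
(13, 13)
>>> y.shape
(19, 19)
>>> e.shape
(13, 17)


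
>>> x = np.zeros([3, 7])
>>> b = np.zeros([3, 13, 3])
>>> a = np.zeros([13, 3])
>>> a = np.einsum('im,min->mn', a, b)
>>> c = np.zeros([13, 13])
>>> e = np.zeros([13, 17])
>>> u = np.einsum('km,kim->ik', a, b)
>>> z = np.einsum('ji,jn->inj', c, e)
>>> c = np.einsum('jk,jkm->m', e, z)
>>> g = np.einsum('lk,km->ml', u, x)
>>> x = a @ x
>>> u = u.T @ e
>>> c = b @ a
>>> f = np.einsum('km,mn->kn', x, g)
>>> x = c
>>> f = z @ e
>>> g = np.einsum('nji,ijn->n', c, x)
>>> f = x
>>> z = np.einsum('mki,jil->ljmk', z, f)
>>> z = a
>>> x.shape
(3, 13, 3)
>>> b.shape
(3, 13, 3)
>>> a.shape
(3, 3)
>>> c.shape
(3, 13, 3)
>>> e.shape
(13, 17)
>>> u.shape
(3, 17)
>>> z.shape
(3, 3)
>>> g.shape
(3,)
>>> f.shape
(3, 13, 3)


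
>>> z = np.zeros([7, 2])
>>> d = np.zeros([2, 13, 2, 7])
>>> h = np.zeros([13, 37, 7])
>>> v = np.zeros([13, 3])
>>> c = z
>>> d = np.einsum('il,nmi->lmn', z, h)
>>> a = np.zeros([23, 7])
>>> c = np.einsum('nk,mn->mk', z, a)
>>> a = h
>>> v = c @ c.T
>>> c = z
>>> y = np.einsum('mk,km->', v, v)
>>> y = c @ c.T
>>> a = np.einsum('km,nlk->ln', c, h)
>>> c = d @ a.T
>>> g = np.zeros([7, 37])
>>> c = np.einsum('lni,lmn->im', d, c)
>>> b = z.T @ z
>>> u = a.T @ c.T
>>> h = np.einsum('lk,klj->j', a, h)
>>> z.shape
(7, 2)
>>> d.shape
(2, 37, 13)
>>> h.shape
(7,)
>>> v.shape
(23, 23)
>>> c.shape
(13, 37)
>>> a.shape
(37, 13)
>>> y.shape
(7, 7)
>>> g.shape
(7, 37)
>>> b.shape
(2, 2)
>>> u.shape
(13, 13)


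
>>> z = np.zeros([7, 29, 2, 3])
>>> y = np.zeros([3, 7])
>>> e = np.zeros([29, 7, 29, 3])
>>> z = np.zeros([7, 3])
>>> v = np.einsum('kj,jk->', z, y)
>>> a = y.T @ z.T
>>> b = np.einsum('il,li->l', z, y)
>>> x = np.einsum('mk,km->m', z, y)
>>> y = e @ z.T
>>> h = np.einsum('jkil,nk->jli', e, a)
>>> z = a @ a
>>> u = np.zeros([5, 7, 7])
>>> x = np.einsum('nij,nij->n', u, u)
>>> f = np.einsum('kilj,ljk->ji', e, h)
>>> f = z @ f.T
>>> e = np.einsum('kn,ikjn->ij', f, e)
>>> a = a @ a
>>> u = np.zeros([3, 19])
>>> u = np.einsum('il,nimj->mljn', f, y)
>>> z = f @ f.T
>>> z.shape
(7, 7)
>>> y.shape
(29, 7, 29, 7)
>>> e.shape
(29, 29)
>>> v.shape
()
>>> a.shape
(7, 7)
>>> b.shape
(3,)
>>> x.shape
(5,)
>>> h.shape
(29, 3, 29)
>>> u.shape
(29, 3, 7, 29)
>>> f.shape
(7, 3)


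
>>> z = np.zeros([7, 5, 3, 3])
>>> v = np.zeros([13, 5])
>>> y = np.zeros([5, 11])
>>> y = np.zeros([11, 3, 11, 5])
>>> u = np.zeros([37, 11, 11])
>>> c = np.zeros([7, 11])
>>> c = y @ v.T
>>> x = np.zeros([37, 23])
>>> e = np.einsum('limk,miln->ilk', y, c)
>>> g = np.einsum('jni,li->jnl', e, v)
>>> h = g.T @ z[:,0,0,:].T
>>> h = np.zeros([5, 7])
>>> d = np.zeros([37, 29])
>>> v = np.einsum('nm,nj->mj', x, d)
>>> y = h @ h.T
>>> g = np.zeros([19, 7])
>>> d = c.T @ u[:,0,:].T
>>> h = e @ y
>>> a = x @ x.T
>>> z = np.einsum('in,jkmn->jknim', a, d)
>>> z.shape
(13, 11, 37, 37, 3)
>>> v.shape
(23, 29)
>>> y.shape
(5, 5)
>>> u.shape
(37, 11, 11)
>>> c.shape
(11, 3, 11, 13)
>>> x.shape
(37, 23)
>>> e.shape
(3, 11, 5)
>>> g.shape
(19, 7)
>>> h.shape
(3, 11, 5)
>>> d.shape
(13, 11, 3, 37)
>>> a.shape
(37, 37)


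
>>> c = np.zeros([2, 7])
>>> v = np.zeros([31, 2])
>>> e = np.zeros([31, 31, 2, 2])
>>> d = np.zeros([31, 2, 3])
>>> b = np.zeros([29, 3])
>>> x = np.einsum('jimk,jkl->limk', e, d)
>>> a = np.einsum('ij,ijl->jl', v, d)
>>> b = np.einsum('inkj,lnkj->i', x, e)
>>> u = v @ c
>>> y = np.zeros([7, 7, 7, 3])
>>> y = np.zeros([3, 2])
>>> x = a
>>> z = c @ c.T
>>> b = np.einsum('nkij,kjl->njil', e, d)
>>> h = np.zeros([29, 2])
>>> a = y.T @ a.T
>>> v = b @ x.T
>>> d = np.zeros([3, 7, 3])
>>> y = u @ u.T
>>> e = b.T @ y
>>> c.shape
(2, 7)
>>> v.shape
(31, 2, 2, 2)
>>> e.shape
(3, 2, 2, 31)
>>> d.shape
(3, 7, 3)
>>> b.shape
(31, 2, 2, 3)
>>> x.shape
(2, 3)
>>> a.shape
(2, 2)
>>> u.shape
(31, 7)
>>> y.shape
(31, 31)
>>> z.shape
(2, 2)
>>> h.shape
(29, 2)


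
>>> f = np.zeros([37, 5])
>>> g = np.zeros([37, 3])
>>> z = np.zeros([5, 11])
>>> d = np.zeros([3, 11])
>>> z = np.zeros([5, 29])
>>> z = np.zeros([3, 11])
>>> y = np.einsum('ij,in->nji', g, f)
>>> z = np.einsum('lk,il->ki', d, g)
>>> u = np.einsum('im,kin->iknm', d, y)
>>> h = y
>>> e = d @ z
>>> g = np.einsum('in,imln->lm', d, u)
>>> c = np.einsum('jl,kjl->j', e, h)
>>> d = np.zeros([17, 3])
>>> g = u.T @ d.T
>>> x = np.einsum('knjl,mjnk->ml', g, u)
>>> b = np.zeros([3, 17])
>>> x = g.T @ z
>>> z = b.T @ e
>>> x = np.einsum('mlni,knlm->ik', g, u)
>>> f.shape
(37, 5)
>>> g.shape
(11, 37, 5, 17)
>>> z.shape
(17, 37)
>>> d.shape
(17, 3)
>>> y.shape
(5, 3, 37)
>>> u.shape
(3, 5, 37, 11)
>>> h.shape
(5, 3, 37)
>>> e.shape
(3, 37)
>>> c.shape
(3,)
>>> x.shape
(17, 3)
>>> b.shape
(3, 17)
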